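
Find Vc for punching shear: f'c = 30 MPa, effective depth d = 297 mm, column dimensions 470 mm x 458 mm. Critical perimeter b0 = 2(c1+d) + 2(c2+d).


b0 = 2*(470 + 297) + 2*(458 + 297) = 3044 mm
Vc = 0.33 * sqrt(30) * 3044 * 297 / 1000
= 1634.09 kN

1634.09


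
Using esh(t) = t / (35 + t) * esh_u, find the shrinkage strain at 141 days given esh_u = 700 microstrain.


esh(141) = 141 / (35 + 141) * 700
= 141 / 176 * 700
= 560.8 microstrain

560.8


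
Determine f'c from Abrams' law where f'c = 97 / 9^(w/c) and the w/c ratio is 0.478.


f'c = 97 / 9^0.478
= 97 / 2.858
= 33.93 MPa

33.93


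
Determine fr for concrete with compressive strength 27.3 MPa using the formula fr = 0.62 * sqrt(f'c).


fr = 0.62 * sqrt(27.3)
= 3.239 MPa

3.239


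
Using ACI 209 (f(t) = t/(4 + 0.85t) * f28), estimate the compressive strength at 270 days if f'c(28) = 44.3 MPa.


f(270) = 270 / (4 + 0.85 * 270) * 44.3
= 270 / 233.5 * 44.3
= 51.22 MPa

51.22


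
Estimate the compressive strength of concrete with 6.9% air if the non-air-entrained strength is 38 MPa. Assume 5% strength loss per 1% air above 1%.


Strength loss = (6.9 - 1) * 5 = 29.5%
f'c = 38 * (1 - 29.5/100)
= 26.79 MPa

26.79


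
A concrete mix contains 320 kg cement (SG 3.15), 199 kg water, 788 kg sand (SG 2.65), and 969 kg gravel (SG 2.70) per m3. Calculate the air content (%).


Vol cement = 320 / (3.15 * 1000) = 0.101587 m3
Vol water = 199 / 1000 = 0.199 m3
Vol sand = 788 / (2.65 * 1000) = 0.297358 m3
Vol gravel = 969 / (2.70 * 1000) = 0.358889 m3
Total solid + water volume = 0.956835 m3
Air = (1 - 0.956835) * 100 = 4.32%

4.32


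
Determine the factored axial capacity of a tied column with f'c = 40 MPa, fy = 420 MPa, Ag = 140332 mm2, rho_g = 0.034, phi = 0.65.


Ast = rho * Ag = 0.034 * 140332 = 4771.288 mm2
phi*Pn = 0.65 * 0.80 * (0.85 * 40 * (140332 - 4771.288) + 420 * 4771.288) / 1000
= 3438.76 kN

3438.76


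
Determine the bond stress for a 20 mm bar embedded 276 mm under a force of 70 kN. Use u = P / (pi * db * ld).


u = P / (pi * db * ld)
= 70 * 1000 / (pi * 20 * 276)
= 4.037 MPa

4.037


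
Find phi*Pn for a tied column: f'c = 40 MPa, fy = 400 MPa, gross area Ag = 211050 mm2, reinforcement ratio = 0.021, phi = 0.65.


Ast = rho * Ag = 0.021 * 211050 = 4432.05 mm2
phi*Pn = 0.65 * 0.80 * (0.85 * 40 * (211050 - 4432.05) + 400 * 4432.05) / 1000
= 4574.87 kN

4574.87


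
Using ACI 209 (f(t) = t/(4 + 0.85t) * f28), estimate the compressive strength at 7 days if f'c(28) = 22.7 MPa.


f(7) = 7 / (4 + 0.85 * 7) * 22.7
= 7 / 9.95 * 22.7
= 15.97 MPa

15.97


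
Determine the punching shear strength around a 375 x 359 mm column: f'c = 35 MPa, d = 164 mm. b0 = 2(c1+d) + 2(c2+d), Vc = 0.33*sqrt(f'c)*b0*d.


b0 = 2*(375 + 164) + 2*(359 + 164) = 2124 mm
Vc = 0.33 * sqrt(35) * 2124 * 164 / 1000
= 680.06 kN

680.06


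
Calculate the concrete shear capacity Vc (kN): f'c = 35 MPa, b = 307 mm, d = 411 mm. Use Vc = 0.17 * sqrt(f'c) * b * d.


Vc = 0.17 * sqrt(35) * 307 * 411 / 1000
= 126.9 kN

126.9


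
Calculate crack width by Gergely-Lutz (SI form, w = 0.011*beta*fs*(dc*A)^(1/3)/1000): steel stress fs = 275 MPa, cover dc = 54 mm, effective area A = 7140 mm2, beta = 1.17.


w = 0.011 * beta * fs * (dc * A)^(1/3) / 1000
= 0.011 * 1.17 * 275 * (54 * 7140)^(1/3) / 1000
= 0.258 mm

0.258


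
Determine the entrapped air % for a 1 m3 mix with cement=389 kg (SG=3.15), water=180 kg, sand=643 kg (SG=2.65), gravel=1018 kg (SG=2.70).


Vol cement = 389 / (3.15 * 1000) = 0.123492 m3
Vol water = 180 / 1000 = 0.18 m3
Vol sand = 643 / (2.65 * 1000) = 0.242642 m3
Vol gravel = 1018 / (2.70 * 1000) = 0.377037 m3
Total solid + water volume = 0.923171 m3
Air = (1 - 0.923171) * 100 = 7.68%

7.68


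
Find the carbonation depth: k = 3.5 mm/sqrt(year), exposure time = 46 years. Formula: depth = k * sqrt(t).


depth = k * sqrt(t)
= 3.5 * sqrt(46)
= 23.74 mm

23.74


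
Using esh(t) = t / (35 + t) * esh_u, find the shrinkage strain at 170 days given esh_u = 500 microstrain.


esh(170) = 170 / (35 + 170) * 500
= 170 / 205 * 500
= 414.6 microstrain

414.6


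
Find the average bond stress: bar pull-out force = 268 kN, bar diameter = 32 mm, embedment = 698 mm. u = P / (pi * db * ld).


u = P / (pi * db * ld)
= 268 * 1000 / (pi * 32 * 698)
= 3.819 MPa

3.819


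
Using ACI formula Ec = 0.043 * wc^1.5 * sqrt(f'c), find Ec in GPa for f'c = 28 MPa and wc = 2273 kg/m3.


Ec = 0.043 * 2273^1.5 * sqrt(28) / 1000
= 24.66 GPa

24.66


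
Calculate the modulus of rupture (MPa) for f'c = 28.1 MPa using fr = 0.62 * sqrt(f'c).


fr = 0.62 * sqrt(28.1)
= 3.287 MPa

3.287


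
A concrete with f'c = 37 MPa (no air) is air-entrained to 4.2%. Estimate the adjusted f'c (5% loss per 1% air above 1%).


Strength loss = (4.2 - 1) * 5 = 16.0%
f'c = 37 * (1 - 16.0/100)
= 31.08 MPa

31.08


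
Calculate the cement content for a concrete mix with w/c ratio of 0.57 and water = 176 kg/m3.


Cement = water / (w/c)
= 176 / 0.57
= 308.8 kg/m3

308.8


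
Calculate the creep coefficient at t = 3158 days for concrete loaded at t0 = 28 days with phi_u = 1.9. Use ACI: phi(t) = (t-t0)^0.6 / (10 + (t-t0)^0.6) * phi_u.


dt = 3158 - 28 = 3130
phi = 3130^0.6 / (10 + 3130^0.6) * 1.9
= 1.759

1.759


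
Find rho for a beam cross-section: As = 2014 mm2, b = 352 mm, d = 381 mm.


rho = As / (b * d)
= 2014 / (352 * 381)
= 0.015

0.015


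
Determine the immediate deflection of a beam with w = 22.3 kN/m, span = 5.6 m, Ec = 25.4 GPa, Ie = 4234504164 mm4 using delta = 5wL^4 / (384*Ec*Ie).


Convert: L = 5.6 m = 5600 mm, Ec = 25.4 GPa = 25400 MPa
delta = 5 * 22.3 * 5600^4 / (384 * 25400 * 4234504164)
= 2.65 mm

2.65


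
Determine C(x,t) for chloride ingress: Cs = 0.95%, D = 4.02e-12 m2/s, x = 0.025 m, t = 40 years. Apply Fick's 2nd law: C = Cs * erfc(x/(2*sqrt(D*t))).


t_seconds = 40 * 365.25 * 24 * 3600 = 1262304000.0 s
arg = 0.025 / (2 * sqrt(4.02e-12 * 1262304000.0))
= 0.1755
erfc(0.1755) = 0.804
C = 0.95 * 0.804 = 0.7638%

0.7638


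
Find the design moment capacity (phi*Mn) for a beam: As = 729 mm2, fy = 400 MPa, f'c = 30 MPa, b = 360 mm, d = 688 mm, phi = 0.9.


a = As * fy / (0.85 * f'c * b)
= 729 * 400 / (0.85 * 30 * 360)
= 31.7647 mm
Mn = As * fy * (d - a/2) / 10^6
= 195.9895 kN-m
phi*Mn = 0.9 * 195.9895 = 176.39 kN-m

176.39


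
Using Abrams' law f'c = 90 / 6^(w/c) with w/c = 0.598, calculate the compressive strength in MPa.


f'c = 90 / 6^0.598
= 90 / 2.92
= 30.83 MPa

30.83


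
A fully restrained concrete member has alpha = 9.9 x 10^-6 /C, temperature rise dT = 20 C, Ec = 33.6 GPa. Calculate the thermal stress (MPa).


sigma = alpha * dT * Ec
= 9.9e-6 * 20 * 33.6 * 1000
= 6.653 MPa

6.653


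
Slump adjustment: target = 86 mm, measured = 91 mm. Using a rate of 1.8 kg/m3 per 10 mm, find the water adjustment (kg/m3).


Difference = 86 - 91 = -5 mm
Water adjustment = -5 * 1.8 / 10 = -0.9 kg/m3

-0.9


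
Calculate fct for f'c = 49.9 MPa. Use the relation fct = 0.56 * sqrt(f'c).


fct = 0.56 * sqrt(49.9)
= 0.56 * 7.064
= 3.956 MPa

3.956


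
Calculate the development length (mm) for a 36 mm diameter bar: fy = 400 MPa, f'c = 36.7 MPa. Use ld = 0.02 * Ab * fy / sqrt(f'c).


Ab = pi * 36^2 / 4 = 1017.876 mm2
ld = 0.02 * 1017.876 * 400 / sqrt(36.7)
= 1344.2 mm

1344.2


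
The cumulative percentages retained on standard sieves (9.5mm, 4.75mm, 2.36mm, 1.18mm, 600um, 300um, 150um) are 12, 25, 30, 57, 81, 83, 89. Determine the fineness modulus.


FM = sum(cumulative % retained) / 100
= 377 / 100
= 3.77

3.77


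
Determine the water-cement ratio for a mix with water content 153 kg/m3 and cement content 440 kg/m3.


w/c = water / cement
w/c = 153 / 440 = 0.348

0.348


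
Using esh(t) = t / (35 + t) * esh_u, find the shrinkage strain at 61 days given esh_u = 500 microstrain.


esh(61) = 61 / (35 + 61) * 500
= 61 / 96 * 500
= 317.7 microstrain

317.7


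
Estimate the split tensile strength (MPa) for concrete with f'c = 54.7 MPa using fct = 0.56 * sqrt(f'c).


fct = 0.56 * sqrt(54.7)
= 0.56 * 7.396
= 4.142 MPa

4.142


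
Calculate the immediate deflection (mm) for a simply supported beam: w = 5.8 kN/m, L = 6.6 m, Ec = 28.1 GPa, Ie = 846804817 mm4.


Convert: L = 6.6 m = 6600 mm, Ec = 28.1 GPa = 28100 MPa
delta = 5 * 5.8 * 6600^4 / (384 * 28100 * 846804817)
= 6.02 mm

6.02


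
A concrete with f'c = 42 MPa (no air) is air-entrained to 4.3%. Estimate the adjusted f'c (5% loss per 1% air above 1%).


Strength loss = (4.3 - 1) * 5 = 16.5%
f'c = 42 * (1 - 16.5/100)
= 35.07 MPa

35.07


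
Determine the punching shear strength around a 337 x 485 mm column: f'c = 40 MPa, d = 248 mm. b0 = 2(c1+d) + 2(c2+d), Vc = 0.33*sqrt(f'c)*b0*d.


b0 = 2*(337 + 248) + 2*(485 + 248) = 2636 mm
Vc = 0.33 * sqrt(40) * 2636 * 248 / 1000
= 1364.4 kN

1364.4


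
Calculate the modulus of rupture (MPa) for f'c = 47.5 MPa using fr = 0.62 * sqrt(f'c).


fr = 0.62 * sqrt(47.5)
= 4.273 MPa

4.273


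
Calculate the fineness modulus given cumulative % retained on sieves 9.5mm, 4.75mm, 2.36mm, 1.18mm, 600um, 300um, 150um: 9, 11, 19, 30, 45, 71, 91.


FM = sum(cumulative % retained) / 100
= 276 / 100
= 2.76

2.76


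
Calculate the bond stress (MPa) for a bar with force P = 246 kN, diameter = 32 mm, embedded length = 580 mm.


u = P / (pi * db * ld)
= 246 * 1000 / (pi * 32 * 580)
= 4.219 MPa

4.219


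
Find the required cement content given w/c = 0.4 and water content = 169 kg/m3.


Cement = water / (w/c)
= 169 / 0.4
= 422.5 kg/m3

422.5


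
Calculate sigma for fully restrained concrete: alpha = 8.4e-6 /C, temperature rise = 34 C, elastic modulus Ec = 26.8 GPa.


sigma = alpha * dT * Ec
= 8.4e-6 * 34 * 26.8 * 1000
= 7.654 MPa

7.654


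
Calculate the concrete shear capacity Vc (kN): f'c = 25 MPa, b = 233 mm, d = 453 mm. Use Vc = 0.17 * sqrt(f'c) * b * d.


Vc = 0.17 * sqrt(25) * 233 * 453 / 1000
= 89.72 kN

89.72


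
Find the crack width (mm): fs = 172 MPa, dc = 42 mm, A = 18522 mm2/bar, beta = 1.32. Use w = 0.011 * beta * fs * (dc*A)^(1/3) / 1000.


w = 0.011 * beta * fs * (dc * A)^(1/3) / 1000
= 0.011 * 1.32 * 172 * (42 * 18522)^(1/3) / 1000
= 0.23 mm

0.23


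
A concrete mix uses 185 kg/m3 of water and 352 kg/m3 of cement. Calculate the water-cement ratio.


w/c = water / cement
w/c = 185 / 352 = 0.526

0.526


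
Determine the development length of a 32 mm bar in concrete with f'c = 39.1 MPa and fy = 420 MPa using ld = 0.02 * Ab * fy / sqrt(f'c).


Ab = pi * 32^2 / 4 = 804.248 mm2
ld = 0.02 * 804.248 * 420 / sqrt(39.1)
= 1080.4 mm

1080.4


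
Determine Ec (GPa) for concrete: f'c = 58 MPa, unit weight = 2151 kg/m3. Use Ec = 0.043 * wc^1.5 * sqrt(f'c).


Ec = 0.043 * 2151^1.5 * sqrt(58) / 1000
= 32.67 GPa

32.67


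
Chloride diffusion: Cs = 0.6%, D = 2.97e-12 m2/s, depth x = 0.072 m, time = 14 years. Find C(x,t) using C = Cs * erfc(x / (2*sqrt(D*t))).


t_seconds = 14 * 365.25 * 24 * 3600 = 441806400.0 s
arg = 0.072 / (2 * sqrt(2.97e-12 * 441806400.0))
= 0.9938
erfc(0.9938) = 0.1599
C = 0.6 * 0.1599 = 0.0959%

0.0959


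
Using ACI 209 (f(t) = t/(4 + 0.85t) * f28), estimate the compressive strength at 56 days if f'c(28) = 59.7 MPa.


f(56) = 56 / (4 + 0.85 * 56) * 59.7
= 56 / 51.6 * 59.7
= 64.79 MPa

64.79


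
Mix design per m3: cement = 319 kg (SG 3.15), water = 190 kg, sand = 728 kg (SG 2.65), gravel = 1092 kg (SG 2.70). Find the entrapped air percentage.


Vol cement = 319 / (3.15 * 1000) = 0.10127 m3
Vol water = 190 / 1000 = 0.19 m3
Vol sand = 728 / (2.65 * 1000) = 0.274717 m3
Vol gravel = 1092 / (2.70 * 1000) = 0.404444 m3
Total solid + water volume = 0.970431 m3
Air = (1 - 0.970431) * 100 = 2.96%

2.96


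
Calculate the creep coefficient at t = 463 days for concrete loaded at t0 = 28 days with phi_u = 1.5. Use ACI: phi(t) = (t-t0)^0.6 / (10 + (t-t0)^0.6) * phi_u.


dt = 463 - 28 = 435
phi = 435^0.6 / (10 + 435^0.6) * 1.5
= 1.189

1.189


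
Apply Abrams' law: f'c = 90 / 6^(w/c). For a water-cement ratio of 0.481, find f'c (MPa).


f'c = 90 / 6^0.481
= 90 / 2.368
= 38.01 MPa

38.01


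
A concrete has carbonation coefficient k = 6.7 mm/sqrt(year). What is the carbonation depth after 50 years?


depth = k * sqrt(t)
= 6.7 * sqrt(50)
= 47.38 mm

47.38


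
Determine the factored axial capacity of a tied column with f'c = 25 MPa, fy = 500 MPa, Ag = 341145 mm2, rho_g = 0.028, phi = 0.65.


Ast = rho * Ag = 0.028 * 341145 = 9552.06 mm2
phi*Pn = 0.65 * 0.80 * (0.85 * 25 * (341145 - 9552.06) + 500 * 9552.06) / 1000
= 6147.64 kN

6147.64


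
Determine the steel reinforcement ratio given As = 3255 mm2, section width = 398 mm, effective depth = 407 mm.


rho = As / (b * d)
= 3255 / (398 * 407)
= 0.0201

0.0201


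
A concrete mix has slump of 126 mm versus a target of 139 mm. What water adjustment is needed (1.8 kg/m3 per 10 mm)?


Difference = 139 - 126 = 13 mm
Water adjustment = 13 * 1.8 / 10 = 2.3 kg/m3

2.3


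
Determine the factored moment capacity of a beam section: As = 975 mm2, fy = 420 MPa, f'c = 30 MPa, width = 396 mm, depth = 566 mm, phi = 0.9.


a = As * fy / (0.85 * f'c * b)
= 975 * 420 / (0.85 * 30 * 396)
= 40.5526 mm
Mn = As * fy * (d - a/2) / 10^6
= 223.4739 kN-m
phi*Mn = 0.9 * 223.4739 = 201.13 kN-m

201.13


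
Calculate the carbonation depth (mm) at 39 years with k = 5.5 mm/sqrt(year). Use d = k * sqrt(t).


depth = k * sqrt(t)
= 5.5 * sqrt(39)
= 34.35 mm

34.35


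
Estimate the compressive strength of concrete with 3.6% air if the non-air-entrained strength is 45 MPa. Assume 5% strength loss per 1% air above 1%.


Strength loss = (3.6 - 1) * 5 = 13.0%
f'c = 45 * (1 - 13.0/100)
= 39.15 MPa

39.15


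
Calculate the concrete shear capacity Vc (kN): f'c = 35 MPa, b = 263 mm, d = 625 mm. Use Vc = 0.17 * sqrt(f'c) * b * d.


Vc = 0.17 * sqrt(35) * 263 * 625 / 1000
= 165.32 kN

165.32


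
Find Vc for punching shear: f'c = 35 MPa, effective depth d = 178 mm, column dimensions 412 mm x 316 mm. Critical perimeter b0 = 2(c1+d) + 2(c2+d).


b0 = 2*(412 + 178) + 2*(316 + 178) = 2168 mm
Vc = 0.33 * sqrt(35) * 2168 * 178 / 1000
= 753.4 kN

753.4


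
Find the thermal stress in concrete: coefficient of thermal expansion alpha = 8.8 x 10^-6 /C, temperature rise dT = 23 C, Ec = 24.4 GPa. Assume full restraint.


sigma = alpha * dT * Ec
= 8.8e-6 * 23 * 24.4 * 1000
= 4.939 MPa

4.939


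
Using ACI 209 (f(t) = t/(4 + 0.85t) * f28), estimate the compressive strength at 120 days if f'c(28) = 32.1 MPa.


f(120) = 120 / (4 + 0.85 * 120) * 32.1
= 120 / 106.0 * 32.1
= 36.34 MPa

36.34


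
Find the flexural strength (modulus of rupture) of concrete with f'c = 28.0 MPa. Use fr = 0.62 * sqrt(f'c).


fr = 0.62 * sqrt(28.0)
= 3.281 MPa

3.281


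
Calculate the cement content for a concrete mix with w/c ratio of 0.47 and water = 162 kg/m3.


Cement = water / (w/c)
= 162 / 0.47
= 344.7 kg/m3

344.7


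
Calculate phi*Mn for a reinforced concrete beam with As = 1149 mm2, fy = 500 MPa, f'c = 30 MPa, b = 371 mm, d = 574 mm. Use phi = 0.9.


a = As * fy / (0.85 * f'c * b)
= 1149 * 500 / (0.85 * 30 * 371)
= 60.7262 mm
Mn = As * fy * (d - a/2) / 10^6
= 312.3194 kN-m
phi*Mn = 0.9 * 312.3194 = 281.09 kN-m

281.09


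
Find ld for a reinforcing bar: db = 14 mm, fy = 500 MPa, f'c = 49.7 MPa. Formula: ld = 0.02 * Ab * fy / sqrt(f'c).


Ab = pi * 14^2 / 4 = 153.938 mm2
ld = 0.02 * 153.938 * 500 / sqrt(49.7)
= 218.4 mm

218.4


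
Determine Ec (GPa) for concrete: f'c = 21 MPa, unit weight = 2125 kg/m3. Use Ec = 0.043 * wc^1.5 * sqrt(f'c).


Ec = 0.043 * 2125^1.5 * sqrt(21) / 1000
= 19.3 GPa

19.3


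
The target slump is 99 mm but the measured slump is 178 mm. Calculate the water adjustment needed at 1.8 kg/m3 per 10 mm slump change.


Difference = 99 - 178 = -79 mm
Water adjustment = -79 * 1.8 / 10 = -14.2 kg/m3

-14.2


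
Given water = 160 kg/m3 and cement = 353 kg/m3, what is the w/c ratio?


w/c = water / cement
w/c = 160 / 353 = 0.453

0.453


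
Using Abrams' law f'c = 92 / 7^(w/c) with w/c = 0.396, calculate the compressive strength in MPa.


f'c = 92 / 7^0.396
= 92 / 2.161
= 42.57 MPa

42.57


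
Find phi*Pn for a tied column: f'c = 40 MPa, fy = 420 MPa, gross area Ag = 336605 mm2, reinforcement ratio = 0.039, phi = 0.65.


Ast = rho * Ag = 0.039 * 336605 = 13127.595 mm2
phi*Pn = 0.65 * 0.80 * (0.85 * 40 * (336605 - 13127.595) + 420 * 13127.595) / 1000
= 8586.15 kN

8586.15


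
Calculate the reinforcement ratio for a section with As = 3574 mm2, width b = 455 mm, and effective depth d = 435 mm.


rho = As / (b * d)
= 3574 / (455 * 435)
= 0.0181

0.0181


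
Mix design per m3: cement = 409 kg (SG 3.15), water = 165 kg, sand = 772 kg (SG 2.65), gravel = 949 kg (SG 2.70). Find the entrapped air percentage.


Vol cement = 409 / (3.15 * 1000) = 0.129841 m3
Vol water = 165 / 1000 = 0.165 m3
Vol sand = 772 / (2.65 * 1000) = 0.291321 m3
Vol gravel = 949 / (2.70 * 1000) = 0.351481 m3
Total solid + water volume = 0.937644 m3
Air = (1 - 0.937644) * 100 = 6.24%

6.24


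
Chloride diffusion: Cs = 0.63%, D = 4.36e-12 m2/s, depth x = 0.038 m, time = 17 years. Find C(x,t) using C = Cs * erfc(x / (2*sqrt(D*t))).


t_seconds = 17 * 365.25 * 24 * 3600 = 536479200.0 s
arg = 0.038 / (2 * sqrt(4.36e-12 * 536479200.0))
= 0.3929
erfc(0.3929) = 0.5785
C = 0.63 * 0.5785 = 0.3645%

0.3645


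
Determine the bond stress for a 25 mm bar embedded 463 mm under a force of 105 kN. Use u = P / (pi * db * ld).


u = P / (pi * db * ld)
= 105 * 1000 / (pi * 25 * 463)
= 2.887 MPa

2.887


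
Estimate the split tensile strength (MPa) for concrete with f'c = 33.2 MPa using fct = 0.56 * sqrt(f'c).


fct = 0.56 * sqrt(33.2)
= 0.56 * 5.762
= 3.227 MPa

3.227


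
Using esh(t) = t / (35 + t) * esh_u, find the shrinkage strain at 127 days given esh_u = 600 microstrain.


esh(127) = 127 / (35 + 127) * 600
= 127 / 162 * 600
= 470.4 microstrain

470.4


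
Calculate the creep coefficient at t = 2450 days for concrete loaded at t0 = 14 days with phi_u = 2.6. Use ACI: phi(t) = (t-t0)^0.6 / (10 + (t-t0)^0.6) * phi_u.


dt = 2450 - 14 = 2436
phi = 2436^0.6 / (10 + 2436^0.6) * 2.6
= 2.379

2.379


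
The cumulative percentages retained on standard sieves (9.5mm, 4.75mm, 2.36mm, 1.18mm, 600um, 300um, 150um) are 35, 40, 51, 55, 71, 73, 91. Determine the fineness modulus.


FM = sum(cumulative % retained) / 100
= 416 / 100
= 4.16

4.16


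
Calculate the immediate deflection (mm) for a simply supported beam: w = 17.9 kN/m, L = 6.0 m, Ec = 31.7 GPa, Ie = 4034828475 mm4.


Convert: L = 6.0 m = 6000 mm, Ec = 31.7 GPa = 31700 MPa
delta = 5 * 17.9 * 6000^4 / (384 * 31700 * 4034828475)
= 2.36 mm

2.36


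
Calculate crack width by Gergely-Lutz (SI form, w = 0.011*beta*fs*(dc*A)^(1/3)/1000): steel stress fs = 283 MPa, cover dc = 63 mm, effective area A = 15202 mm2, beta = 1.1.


w = 0.011 * beta * fs * (dc * A)^(1/3) / 1000
= 0.011 * 1.1 * 283 * (63 * 15202)^(1/3) / 1000
= 0.338 mm

0.338


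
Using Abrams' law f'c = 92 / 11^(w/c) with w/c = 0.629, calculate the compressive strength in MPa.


f'c = 92 / 11^0.629
= 92 / 4.519
= 20.36 MPa

20.36


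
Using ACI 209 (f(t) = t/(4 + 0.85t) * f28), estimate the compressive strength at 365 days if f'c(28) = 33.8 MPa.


f(365) = 365 / (4 + 0.85 * 365) * 33.8
= 365 / 314.25 * 33.8
= 39.26 MPa

39.26


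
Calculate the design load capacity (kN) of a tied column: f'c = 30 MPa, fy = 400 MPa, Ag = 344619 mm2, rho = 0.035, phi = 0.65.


Ast = rho * Ag = 0.035 * 344619 = 12061.665 mm2
phi*Pn = 0.65 * 0.80 * (0.85 * 30 * (344619 - 12061.665) + 400 * 12061.665) / 1000
= 6918.54 kN

6918.54


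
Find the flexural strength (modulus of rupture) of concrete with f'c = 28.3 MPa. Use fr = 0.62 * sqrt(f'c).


fr = 0.62 * sqrt(28.3)
= 3.298 MPa

3.298


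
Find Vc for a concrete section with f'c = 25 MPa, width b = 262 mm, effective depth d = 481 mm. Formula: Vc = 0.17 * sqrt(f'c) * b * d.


Vc = 0.17 * sqrt(25) * 262 * 481 / 1000
= 107.12 kN

107.12


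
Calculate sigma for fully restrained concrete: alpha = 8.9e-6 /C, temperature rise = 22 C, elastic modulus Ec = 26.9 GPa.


sigma = alpha * dT * Ec
= 8.9e-6 * 22 * 26.9 * 1000
= 5.267 MPa

5.267


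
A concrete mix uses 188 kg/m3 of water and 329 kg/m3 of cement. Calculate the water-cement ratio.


w/c = water / cement
w/c = 188 / 329 = 0.571

0.571


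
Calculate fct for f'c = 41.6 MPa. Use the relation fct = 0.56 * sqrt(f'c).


fct = 0.56 * sqrt(41.6)
= 0.56 * 6.45
= 3.612 MPa

3.612


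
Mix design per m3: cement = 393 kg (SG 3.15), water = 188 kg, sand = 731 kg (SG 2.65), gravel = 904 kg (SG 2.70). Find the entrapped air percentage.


Vol cement = 393 / (3.15 * 1000) = 0.124762 m3
Vol water = 188 / 1000 = 0.188 m3
Vol sand = 731 / (2.65 * 1000) = 0.275849 m3
Vol gravel = 904 / (2.70 * 1000) = 0.334815 m3
Total solid + water volume = 0.923426 m3
Air = (1 - 0.923426) * 100 = 7.66%

7.66


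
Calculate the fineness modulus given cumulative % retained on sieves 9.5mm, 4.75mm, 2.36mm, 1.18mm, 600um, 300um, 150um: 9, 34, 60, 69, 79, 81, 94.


FM = sum(cumulative % retained) / 100
= 426 / 100
= 4.26

4.26


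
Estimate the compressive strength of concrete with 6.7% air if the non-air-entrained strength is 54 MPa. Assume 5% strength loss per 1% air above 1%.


Strength loss = (6.7 - 1) * 5 = 28.5%
f'c = 54 * (1 - 28.5/100)
= 38.61 MPa

38.61


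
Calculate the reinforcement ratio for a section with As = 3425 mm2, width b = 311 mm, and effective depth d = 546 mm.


rho = As / (b * d)
= 3425 / (311 * 546)
= 0.0202

0.0202


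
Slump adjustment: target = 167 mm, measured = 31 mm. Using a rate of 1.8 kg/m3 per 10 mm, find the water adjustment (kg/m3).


Difference = 167 - 31 = 136 mm
Water adjustment = 136 * 1.8 / 10 = 24.5 kg/m3

24.5


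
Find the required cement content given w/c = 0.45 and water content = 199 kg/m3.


Cement = water / (w/c)
= 199 / 0.45
= 442.2 kg/m3

442.2


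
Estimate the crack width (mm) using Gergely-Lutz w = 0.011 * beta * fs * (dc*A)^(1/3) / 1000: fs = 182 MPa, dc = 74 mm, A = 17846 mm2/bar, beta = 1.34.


w = 0.011 * beta * fs * (dc * A)^(1/3) / 1000
= 0.011 * 1.34 * 182 * (74 * 17846)^(1/3) / 1000
= 0.294 mm

0.294


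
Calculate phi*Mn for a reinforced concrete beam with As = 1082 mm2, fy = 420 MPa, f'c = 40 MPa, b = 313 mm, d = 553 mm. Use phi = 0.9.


a = As * fy / (0.85 * f'c * b)
= 1082 * 420 / (0.85 * 40 * 313)
= 42.7025 mm
Mn = As * fy * (d - a/2) / 10^6
= 241.6025 kN-m
phi*Mn = 0.9 * 241.6025 = 217.44 kN-m

217.44


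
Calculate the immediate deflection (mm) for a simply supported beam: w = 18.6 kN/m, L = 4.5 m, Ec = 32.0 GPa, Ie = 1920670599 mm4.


Convert: L = 4.5 m = 4500 mm, Ec = 32.0 GPa = 32000 MPa
delta = 5 * 18.6 * 4500^4 / (384 * 32000 * 1920670599)
= 1.62 mm

1.62


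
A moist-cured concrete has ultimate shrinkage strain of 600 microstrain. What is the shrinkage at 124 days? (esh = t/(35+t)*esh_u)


esh(124) = 124 / (35 + 124) * 600
= 124 / 159 * 600
= 467.9 microstrain

467.9


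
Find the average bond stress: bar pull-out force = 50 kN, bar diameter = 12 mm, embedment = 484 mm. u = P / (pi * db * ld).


u = P / (pi * db * ld)
= 50 * 1000 / (pi * 12 * 484)
= 2.74 MPa

2.74


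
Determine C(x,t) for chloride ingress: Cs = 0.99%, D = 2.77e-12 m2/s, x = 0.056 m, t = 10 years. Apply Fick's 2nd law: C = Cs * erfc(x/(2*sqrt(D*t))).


t_seconds = 10 * 365.25 * 24 * 3600 = 315576000.0 s
arg = 0.056 / (2 * sqrt(2.77e-12 * 315576000.0))
= 0.947
erfc(0.947) = 0.1805
C = 0.99 * 0.1805 = 0.1787%

0.1787


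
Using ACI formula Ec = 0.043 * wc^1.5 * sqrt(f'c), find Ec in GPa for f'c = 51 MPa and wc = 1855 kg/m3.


Ec = 0.043 * 1855^1.5 * sqrt(51) / 1000
= 24.53 GPa

24.53


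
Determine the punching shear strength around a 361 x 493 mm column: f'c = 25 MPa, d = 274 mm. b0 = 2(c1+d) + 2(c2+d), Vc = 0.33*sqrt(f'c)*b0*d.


b0 = 2*(361 + 274) + 2*(493 + 274) = 2804 mm
Vc = 0.33 * sqrt(25) * 2804 * 274 / 1000
= 1267.69 kN

1267.69


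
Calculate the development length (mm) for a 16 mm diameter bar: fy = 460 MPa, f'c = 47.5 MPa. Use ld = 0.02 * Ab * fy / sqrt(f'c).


Ab = pi * 16^2 / 4 = 201.062 mm2
ld = 0.02 * 201.062 * 460 / sqrt(47.5)
= 268.4 mm

268.4


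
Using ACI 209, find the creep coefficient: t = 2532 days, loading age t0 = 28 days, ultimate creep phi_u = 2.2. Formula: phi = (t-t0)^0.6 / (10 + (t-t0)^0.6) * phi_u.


dt = 2532 - 28 = 2504
phi = 2504^0.6 / (10 + 2504^0.6) * 2.2
= 2.016

2.016


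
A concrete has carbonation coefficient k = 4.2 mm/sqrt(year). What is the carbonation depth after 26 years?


depth = k * sqrt(t)
= 4.2 * sqrt(26)
= 21.42 mm

21.42


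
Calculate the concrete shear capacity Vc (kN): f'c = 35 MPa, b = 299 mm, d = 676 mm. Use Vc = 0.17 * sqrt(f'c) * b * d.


Vc = 0.17 * sqrt(35) * 299 * 676 / 1000
= 203.28 kN

203.28


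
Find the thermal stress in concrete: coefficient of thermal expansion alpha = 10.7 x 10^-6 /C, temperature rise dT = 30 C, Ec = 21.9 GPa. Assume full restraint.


sigma = alpha * dT * Ec
= 10.7e-6 * 30 * 21.9 * 1000
= 7.03 MPa

7.03


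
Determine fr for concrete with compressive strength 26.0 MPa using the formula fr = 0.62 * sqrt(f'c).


fr = 0.62 * sqrt(26.0)
= 3.161 MPa

3.161


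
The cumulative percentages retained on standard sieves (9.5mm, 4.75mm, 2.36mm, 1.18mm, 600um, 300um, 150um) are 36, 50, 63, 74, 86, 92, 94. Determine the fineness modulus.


FM = sum(cumulative % retained) / 100
= 495 / 100
= 4.95

4.95


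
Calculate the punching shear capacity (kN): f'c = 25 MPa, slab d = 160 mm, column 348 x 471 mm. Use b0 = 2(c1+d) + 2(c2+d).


b0 = 2*(348 + 160) + 2*(471 + 160) = 2278 mm
Vc = 0.33 * sqrt(25) * 2278 * 160 / 1000
= 601.39 kN

601.39


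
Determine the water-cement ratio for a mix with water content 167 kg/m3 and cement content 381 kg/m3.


w/c = water / cement
w/c = 167 / 381 = 0.438

0.438


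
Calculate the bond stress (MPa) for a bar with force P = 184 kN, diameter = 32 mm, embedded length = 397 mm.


u = P / (pi * db * ld)
= 184 * 1000 / (pi * 32 * 397)
= 4.61 MPa

4.61


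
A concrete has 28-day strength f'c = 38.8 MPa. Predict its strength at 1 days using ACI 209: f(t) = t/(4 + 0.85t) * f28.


f(1) = 1 / (4 + 0.85 * 1) * 38.8
= 1 / 4.85 * 38.8
= 8.0 MPa

8.0


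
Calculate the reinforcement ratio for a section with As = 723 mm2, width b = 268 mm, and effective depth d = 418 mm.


rho = As / (b * d)
= 723 / (268 * 418)
= 0.0065

0.0065


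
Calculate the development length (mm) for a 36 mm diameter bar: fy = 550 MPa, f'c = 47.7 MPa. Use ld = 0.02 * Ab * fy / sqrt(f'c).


Ab = pi * 36^2 / 4 = 1017.876 mm2
ld = 0.02 * 1017.876 * 550 / sqrt(47.7)
= 1621.2 mm

1621.2


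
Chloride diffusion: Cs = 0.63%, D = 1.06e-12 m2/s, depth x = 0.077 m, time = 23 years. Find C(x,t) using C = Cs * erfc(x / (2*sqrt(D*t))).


t_seconds = 23 * 365.25 * 24 * 3600 = 725824800.0 s
arg = 0.077 / (2 * sqrt(1.06e-12 * 725824800.0))
= 1.388
erfc(1.388) = 0.0497
C = 0.63 * 0.0497 = 0.0313%

0.0313


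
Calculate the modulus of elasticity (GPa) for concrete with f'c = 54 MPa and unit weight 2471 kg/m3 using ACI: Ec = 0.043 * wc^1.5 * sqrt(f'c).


Ec = 0.043 * 2471^1.5 * sqrt(54) / 1000
= 38.81 GPa

38.81


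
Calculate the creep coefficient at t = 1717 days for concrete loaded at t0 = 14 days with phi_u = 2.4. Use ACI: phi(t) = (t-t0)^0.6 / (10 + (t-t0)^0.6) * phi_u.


dt = 1717 - 14 = 1703
phi = 1703^0.6 / (10 + 1703^0.6) * 2.4
= 2.152

2.152


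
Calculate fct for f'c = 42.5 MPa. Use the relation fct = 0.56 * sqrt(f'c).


fct = 0.56 * sqrt(42.5)
= 0.56 * 6.519
= 3.651 MPa

3.651


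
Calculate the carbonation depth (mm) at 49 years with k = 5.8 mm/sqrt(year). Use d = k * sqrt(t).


depth = k * sqrt(t)
= 5.8 * sqrt(49)
= 40.6 mm

40.6


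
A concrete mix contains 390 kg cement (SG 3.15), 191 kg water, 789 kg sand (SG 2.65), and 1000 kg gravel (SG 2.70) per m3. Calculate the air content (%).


Vol cement = 390 / (3.15 * 1000) = 0.12381 m3
Vol water = 191 / 1000 = 0.191 m3
Vol sand = 789 / (2.65 * 1000) = 0.297736 m3
Vol gravel = 1000 / (2.70 * 1000) = 0.37037 m3
Total solid + water volume = 0.982916 m3
Air = (1 - 0.982916) * 100 = 1.71%

1.71


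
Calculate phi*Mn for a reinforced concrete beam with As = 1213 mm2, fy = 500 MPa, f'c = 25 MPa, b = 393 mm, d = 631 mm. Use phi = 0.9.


a = As * fy / (0.85 * f'c * b)
= 1213 * 500 / (0.85 * 25 * 393)
= 72.6239 mm
Mn = As * fy * (d - a/2) / 10^6
= 360.6783 kN-m
phi*Mn = 0.9 * 360.6783 = 324.61 kN-m

324.61


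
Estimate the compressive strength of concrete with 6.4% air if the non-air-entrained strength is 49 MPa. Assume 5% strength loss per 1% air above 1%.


Strength loss = (6.4 - 1) * 5 = 27.0%
f'c = 49 * (1 - 27.0/100)
= 35.77 MPa

35.77


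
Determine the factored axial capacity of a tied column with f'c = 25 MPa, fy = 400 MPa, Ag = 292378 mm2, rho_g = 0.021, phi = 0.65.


Ast = rho * Ag = 0.021 * 292378 = 6139.938 mm2
phi*Pn = 0.65 * 0.80 * (0.85 * 25 * (292378 - 6139.938) + 400 * 6139.938) / 1000
= 4440.04 kN

4440.04


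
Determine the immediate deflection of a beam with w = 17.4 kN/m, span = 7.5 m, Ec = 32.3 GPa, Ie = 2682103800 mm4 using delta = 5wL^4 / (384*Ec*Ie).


Convert: L = 7.5 m = 7500 mm, Ec = 32.3 GPa = 32300 MPa
delta = 5 * 17.4 * 7500^4 / (384 * 32300 * 2682103800)
= 8.27 mm

8.27


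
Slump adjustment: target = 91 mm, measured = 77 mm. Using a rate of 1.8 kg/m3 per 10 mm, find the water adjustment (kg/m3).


Difference = 91 - 77 = 14 mm
Water adjustment = 14 * 1.8 / 10 = 2.5 kg/m3

2.5


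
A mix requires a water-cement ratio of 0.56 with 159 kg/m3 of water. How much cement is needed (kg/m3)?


Cement = water / (w/c)
= 159 / 0.56
= 283.9 kg/m3

283.9


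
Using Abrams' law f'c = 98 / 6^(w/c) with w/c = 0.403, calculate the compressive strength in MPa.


f'c = 98 / 6^0.403
= 98 / 2.059
= 47.6 MPa

47.6


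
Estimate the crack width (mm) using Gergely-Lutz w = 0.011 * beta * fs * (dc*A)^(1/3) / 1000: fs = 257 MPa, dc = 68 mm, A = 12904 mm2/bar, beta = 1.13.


w = 0.011 * beta * fs * (dc * A)^(1/3) / 1000
= 0.011 * 1.13 * 257 * (68 * 12904)^(1/3) / 1000
= 0.306 mm

0.306


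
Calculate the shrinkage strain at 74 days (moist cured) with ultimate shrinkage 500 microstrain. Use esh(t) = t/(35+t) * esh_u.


esh(74) = 74 / (35 + 74) * 500
= 74 / 109 * 500
= 339.4 microstrain

339.4


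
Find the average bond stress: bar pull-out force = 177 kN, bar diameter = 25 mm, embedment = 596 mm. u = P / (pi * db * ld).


u = P / (pi * db * ld)
= 177 * 1000 / (pi * 25 * 596)
= 3.781 MPa

3.781


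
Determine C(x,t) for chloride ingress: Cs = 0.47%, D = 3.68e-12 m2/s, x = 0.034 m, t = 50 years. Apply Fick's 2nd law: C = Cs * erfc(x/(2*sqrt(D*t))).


t_seconds = 50 * 365.25 * 24 * 3600 = 1577880000.0 s
arg = 0.034 / (2 * sqrt(3.68e-12 * 1577880000.0))
= 0.2231
erfc(0.2231) = 0.7524
C = 0.47 * 0.7524 = 0.3536%

0.3536


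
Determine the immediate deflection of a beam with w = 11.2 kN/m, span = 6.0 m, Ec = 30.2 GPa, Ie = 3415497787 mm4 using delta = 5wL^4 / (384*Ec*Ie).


Convert: L = 6.0 m = 6000 mm, Ec = 30.2 GPa = 30200 MPa
delta = 5 * 11.2 * 6000^4 / (384 * 30200 * 3415497787)
= 1.83 mm

1.83


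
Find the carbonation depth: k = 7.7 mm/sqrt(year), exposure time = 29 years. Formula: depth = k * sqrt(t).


depth = k * sqrt(t)
= 7.7 * sqrt(29)
= 41.47 mm

41.47


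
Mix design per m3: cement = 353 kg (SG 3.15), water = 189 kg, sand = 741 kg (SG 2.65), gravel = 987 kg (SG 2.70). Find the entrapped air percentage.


Vol cement = 353 / (3.15 * 1000) = 0.112063 m3
Vol water = 189 / 1000 = 0.189 m3
Vol sand = 741 / (2.65 * 1000) = 0.279623 m3
Vol gravel = 987 / (2.70 * 1000) = 0.365556 m3
Total solid + water volume = 0.946242 m3
Air = (1 - 0.946242) * 100 = 5.38%

5.38


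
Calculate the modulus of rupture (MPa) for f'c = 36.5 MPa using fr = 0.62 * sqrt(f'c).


fr = 0.62 * sqrt(36.5)
= 3.746 MPa

3.746


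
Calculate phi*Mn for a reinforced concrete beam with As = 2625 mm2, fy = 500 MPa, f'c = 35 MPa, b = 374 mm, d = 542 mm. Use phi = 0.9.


a = As * fy / (0.85 * f'c * b)
= 2625 * 500 / (0.85 * 35 * 374)
= 117.9616 mm
Mn = As * fy * (d - a/2) / 10^6
= 633.9627 kN-m
phi*Mn = 0.9 * 633.9627 = 570.57 kN-m

570.57


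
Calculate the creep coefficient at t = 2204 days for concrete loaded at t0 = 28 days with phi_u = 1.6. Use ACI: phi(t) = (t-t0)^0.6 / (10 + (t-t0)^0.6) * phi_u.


dt = 2204 - 28 = 2176
phi = 2176^0.6 / (10 + 2176^0.6) * 1.6
= 1.455

1.455


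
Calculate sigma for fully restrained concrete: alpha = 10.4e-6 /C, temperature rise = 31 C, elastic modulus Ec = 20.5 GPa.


sigma = alpha * dT * Ec
= 10.4e-6 * 31 * 20.5 * 1000
= 6.609 MPa

6.609


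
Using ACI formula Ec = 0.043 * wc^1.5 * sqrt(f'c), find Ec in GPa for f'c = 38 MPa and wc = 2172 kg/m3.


Ec = 0.043 * 2172^1.5 * sqrt(38) / 1000
= 26.83 GPa

26.83


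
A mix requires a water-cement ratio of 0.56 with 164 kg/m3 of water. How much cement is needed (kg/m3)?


Cement = water / (w/c)
= 164 / 0.56
= 292.9 kg/m3

292.9


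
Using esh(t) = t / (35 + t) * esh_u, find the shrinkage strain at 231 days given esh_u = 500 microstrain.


esh(231) = 231 / (35 + 231) * 500
= 231 / 266 * 500
= 434.2 microstrain

434.2


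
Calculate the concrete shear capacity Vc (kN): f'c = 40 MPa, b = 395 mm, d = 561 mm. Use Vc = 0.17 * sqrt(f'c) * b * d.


Vc = 0.17 * sqrt(40) * 395 * 561 / 1000
= 238.25 kN

238.25


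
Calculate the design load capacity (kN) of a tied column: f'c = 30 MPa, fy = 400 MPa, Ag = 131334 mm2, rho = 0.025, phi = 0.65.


Ast = rho * Ag = 0.025 * 131334 = 3283.35 mm2
phi*Pn = 0.65 * 0.80 * (0.85 * 30 * (131334 - 3283.35) + 400 * 3283.35) / 1000
= 2380.89 kN

2380.89


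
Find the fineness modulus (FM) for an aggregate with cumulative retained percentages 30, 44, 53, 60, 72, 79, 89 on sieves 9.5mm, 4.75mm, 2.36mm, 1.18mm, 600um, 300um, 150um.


FM = sum(cumulative % retained) / 100
= 427 / 100
= 4.27

4.27


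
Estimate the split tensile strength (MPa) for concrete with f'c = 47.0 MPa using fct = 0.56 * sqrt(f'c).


fct = 0.56 * sqrt(47.0)
= 0.56 * 6.856
= 3.839 MPa

3.839


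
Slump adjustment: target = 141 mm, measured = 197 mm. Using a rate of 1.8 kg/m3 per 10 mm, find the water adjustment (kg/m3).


Difference = 141 - 197 = -56 mm
Water adjustment = -56 * 1.8 / 10 = -10.1 kg/m3

-10.1


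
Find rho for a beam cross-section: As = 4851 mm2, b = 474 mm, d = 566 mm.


rho = As / (b * d)
= 4851 / (474 * 566)
= 0.0181

0.0181


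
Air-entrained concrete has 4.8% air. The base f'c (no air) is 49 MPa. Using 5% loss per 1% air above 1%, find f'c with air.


Strength loss = (4.8 - 1) * 5 = 19.0%
f'c = 49 * (1 - 19.0/100)
= 39.69 MPa

39.69


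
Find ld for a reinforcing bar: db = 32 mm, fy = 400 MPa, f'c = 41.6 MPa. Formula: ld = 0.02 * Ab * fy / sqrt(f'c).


Ab = pi * 32^2 / 4 = 804.248 mm2
ld = 0.02 * 804.248 * 400 / sqrt(41.6)
= 997.5 mm

997.5


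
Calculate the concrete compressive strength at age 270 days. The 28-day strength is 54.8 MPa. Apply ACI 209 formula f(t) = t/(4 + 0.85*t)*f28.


f(270) = 270 / (4 + 0.85 * 270) * 54.8
= 270 / 233.5 * 54.8
= 63.37 MPa

63.37


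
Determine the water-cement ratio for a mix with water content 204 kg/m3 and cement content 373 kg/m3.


w/c = water / cement
w/c = 204 / 373 = 0.547

0.547


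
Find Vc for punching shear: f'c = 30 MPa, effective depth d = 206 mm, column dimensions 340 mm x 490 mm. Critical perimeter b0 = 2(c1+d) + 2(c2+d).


b0 = 2*(340 + 206) + 2*(490 + 206) = 2484 mm
Vc = 0.33 * sqrt(30) * 2484 * 206 / 1000
= 924.9 kN

924.9


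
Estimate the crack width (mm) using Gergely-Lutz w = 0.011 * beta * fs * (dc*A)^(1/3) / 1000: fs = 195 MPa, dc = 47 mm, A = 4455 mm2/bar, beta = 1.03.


w = 0.011 * beta * fs * (dc * A)^(1/3) / 1000
= 0.011 * 1.03 * 195 * (47 * 4455)^(1/3) / 1000
= 0.131 mm

0.131


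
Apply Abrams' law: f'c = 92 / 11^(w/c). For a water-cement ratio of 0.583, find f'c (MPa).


f'c = 92 / 11^0.583
= 92 / 4.047
= 22.73 MPa

22.73


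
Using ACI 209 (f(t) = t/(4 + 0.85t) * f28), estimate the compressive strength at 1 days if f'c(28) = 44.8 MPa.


f(1) = 1 / (4 + 0.85 * 1) * 44.8
= 1 / 4.85 * 44.8
= 9.24 MPa

9.24


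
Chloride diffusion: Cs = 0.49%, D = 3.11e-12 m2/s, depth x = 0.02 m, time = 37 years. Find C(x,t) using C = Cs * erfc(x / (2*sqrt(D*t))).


t_seconds = 37 * 365.25 * 24 * 3600 = 1167631200.0 s
arg = 0.02 / (2 * sqrt(3.11e-12 * 1167631200.0))
= 0.1659
erfc(0.1659) = 0.8145
C = 0.49 * 0.8145 = 0.3991%

0.3991


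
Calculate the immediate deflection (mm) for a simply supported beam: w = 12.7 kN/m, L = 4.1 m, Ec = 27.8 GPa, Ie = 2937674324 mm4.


Convert: L = 4.1 m = 4100 mm, Ec = 27.8 GPa = 27800 MPa
delta = 5 * 12.7 * 4100^4 / (384 * 27800 * 2937674324)
= 0.57 mm

0.57


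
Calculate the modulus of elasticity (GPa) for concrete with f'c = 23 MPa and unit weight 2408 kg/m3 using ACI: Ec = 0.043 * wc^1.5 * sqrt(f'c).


Ec = 0.043 * 2408^1.5 * sqrt(23) / 1000
= 24.37 GPa

24.37


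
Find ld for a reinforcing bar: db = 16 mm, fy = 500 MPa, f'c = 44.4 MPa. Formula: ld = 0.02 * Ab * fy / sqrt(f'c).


Ab = pi * 16^2 / 4 = 201.062 mm2
ld = 0.02 * 201.062 * 500 / sqrt(44.4)
= 301.7 mm

301.7


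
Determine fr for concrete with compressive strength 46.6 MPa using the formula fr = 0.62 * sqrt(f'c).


fr = 0.62 * sqrt(46.6)
= 4.232 MPa

4.232


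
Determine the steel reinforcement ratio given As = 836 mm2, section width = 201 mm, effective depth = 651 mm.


rho = As / (b * d)
= 836 / (201 * 651)
= 0.0064

0.0064


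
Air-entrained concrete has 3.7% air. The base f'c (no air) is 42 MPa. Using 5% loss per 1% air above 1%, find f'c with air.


Strength loss = (3.7 - 1) * 5 = 13.5%
f'c = 42 * (1 - 13.5/100)
= 36.33 MPa

36.33


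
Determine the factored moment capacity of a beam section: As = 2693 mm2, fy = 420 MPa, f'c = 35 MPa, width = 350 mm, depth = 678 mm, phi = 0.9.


a = As * fy / (0.85 * f'c * b)
= 2693 * 420 / (0.85 * 35 * 350)
= 108.6252 mm
Mn = As * fy * (d - a/2) / 10^6
= 705.4279 kN-m
phi*Mn = 0.9 * 705.4279 = 634.89 kN-m

634.89


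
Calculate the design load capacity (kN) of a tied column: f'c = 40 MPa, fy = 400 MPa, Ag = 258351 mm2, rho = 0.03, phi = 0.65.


Ast = rho * Ag = 0.03 * 258351 = 7750.53 mm2
phi*Pn = 0.65 * 0.80 * (0.85 * 40 * (258351 - 7750.53) + 400 * 7750.53) / 1000
= 6042.73 kN

6042.73


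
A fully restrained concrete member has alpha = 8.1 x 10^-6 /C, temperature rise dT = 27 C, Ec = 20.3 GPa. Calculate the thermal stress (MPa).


sigma = alpha * dT * Ec
= 8.1e-6 * 27 * 20.3 * 1000
= 4.44 MPa

4.44


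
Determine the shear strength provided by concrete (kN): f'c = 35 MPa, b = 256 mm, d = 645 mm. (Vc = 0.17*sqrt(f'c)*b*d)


Vc = 0.17 * sqrt(35) * 256 * 645 / 1000
= 166.07 kN

166.07


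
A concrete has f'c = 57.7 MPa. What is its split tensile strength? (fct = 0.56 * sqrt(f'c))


fct = 0.56 * sqrt(57.7)
= 0.56 * 7.596
= 4.254 MPa

4.254


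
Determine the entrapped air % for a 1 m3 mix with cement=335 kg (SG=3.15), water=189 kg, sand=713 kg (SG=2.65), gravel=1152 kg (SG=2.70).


Vol cement = 335 / (3.15 * 1000) = 0.106349 m3
Vol water = 189 / 1000 = 0.189 m3
Vol sand = 713 / (2.65 * 1000) = 0.269057 m3
Vol gravel = 1152 / (2.70 * 1000) = 0.426667 m3
Total solid + water volume = 0.991072 m3
Air = (1 - 0.991072) * 100 = 0.89%

0.89


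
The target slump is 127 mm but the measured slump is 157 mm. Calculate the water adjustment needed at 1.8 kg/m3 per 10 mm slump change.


Difference = 127 - 157 = -30 mm
Water adjustment = -30 * 1.8 / 10 = -5.4 kg/m3

-5.4
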